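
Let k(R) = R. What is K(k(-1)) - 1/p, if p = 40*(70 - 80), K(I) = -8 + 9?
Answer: 401/400 ≈ 1.0025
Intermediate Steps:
K(I) = 1
p = -400 (p = 40*(-10) = -400)
K(k(-1)) - 1/p = 1 - 1/(-400) = 1 - 1*(-1/400) = 1 + 1/400 = 401/400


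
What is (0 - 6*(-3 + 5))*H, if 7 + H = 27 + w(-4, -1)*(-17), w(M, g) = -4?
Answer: -1056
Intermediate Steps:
H = 88 (H = -7 + (27 - 4*(-17)) = -7 + (27 + 68) = -7 + 95 = 88)
(0 - 6*(-3 + 5))*H = (0 - 6*(-3 + 5))*88 = (0 - 6*2)*88 = (0 - 12)*88 = -12*88 = -1056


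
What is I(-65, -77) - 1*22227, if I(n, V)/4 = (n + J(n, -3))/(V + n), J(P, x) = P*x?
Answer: -1578377/71 ≈ -22231.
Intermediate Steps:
I(n, V) = -8*n/(V + n) (I(n, V) = 4*((n + n*(-3))/(V + n)) = 4*((n - 3*n)/(V + n)) = 4*((-2*n)/(V + n)) = 4*(-2*n/(V + n)) = -8*n/(V + n))
I(-65, -77) - 1*22227 = -8*(-65)/(-77 - 65) - 1*22227 = -8*(-65)/(-142) - 22227 = -8*(-65)*(-1/142) - 22227 = -260/71 - 22227 = -1578377/71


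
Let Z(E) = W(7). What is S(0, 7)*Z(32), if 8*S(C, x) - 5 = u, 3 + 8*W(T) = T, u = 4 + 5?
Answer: 7/8 ≈ 0.87500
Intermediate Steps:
u = 9
W(T) = -3/8 + T/8
S(C, x) = 7/4 (S(C, x) = 5/8 + (⅛)*9 = 5/8 + 9/8 = 7/4)
Z(E) = ½ (Z(E) = -3/8 + (⅛)*7 = -3/8 + 7/8 = ½)
S(0, 7)*Z(32) = (7/4)*(½) = 7/8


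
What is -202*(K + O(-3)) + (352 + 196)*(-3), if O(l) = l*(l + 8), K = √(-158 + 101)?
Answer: 1386 - 202*I*√57 ≈ 1386.0 - 1525.1*I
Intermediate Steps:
K = I*√57 (K = √(-57) = I*√57 ≈ 7.5498*I)
O(l) = l*(8 + l)
-202*(K + O(-3)) + (352 + 196)*(-3) = -202*(I*√57 - 3*(8 - 3)) + (352 + 196)*(-3) = -202*(I*√57 - 3*5) + 548*(-3) = -202*(I*√57 - 15) - 1644 = -202*(-15 + I*√57) - 1644 = (3030 - 202*I*√57) - 1644 = 1386 - 202*I*√57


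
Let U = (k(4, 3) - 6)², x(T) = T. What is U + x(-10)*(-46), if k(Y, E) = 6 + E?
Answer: 469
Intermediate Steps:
U = 9 (U = ((6 + 3) - 6)² = (9 - 6)² = 3² = 9)
U + x(-10)*(-46) = 9 - 10*(-46) = 9 + 460 = 469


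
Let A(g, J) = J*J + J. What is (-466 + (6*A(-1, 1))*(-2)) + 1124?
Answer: 634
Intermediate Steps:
A(g, J) = J + J² (A(g, J) = J² + J = J + J²)
(-466 + (6*A(-1, 1))*(-2)) + 1124 = (-466 + (6*(1*(1 + 1)))*(-2)) + 1124 = (-466 + (6*(1*2))*(-2)) + 1124 = (-466 + (6*2)*(-2)) + 1124 = (-466 + 12*(-2)) + 1124 = (-466 - 24) + 1124 = -490 + 1124 = 634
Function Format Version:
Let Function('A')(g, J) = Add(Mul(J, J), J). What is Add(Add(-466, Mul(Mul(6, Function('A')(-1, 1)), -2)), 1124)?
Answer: 634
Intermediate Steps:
Function('A')(g, J) = Add(J, Pow(J, 2)) (Function('A')(g, J) = Add(Pow(J, 2), J) = Add(J, Pow(J, 2)))
Add(Add(-466, Mul(Mul(6, Function('A')(-1, 1)), -2)), 1124) = Add(Add(-466, Mul(Mul(6, Mul(1, Add(1, 1))), -2)), 1124) = Add(Add(-466, Mul(Mul(6, Mul(1, 2)), -2)), 1124) = Add(Add(-466, Mul(Mul(6, 2), -2)), 1124) = Add(Add(-466, Mul(12, -2)), 1124) = Add(Add(-466, -24), 1124) = Add(-490, 1124) = 634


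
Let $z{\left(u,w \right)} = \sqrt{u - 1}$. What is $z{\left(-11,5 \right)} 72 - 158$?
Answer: $-158 + 144 i \sqrt{3} \approx -158.0 + 249.42 i$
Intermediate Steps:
$z{\left(u,w \right)} = \sqrt{-1 + u}$
$z{\left(-11,5 \right)} 72 - 158 = \sqrt{-1 - 11} \cdot 72 - 158 = \sqrt{-12} \cdot 72 - 158 = 2 i \sqrt{3} \cdot 72 - 158 = 144 i \sqrt{3} - 158 = -158 + 144 i \sqrt{3}$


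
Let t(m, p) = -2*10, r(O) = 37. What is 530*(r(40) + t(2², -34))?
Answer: 9010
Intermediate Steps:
t(m, p) = -20
530*(r(40) + t(2², -34)) = 530*(37 - 20) = 530*17 = 9010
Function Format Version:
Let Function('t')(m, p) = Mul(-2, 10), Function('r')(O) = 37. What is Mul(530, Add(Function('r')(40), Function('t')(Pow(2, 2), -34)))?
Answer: 9010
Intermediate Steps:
Function('t')(m, p) = -20
Mul(530, Add(Function('r')(40), Function('t')(Pow(2, 2), -34))) = Mul(530, Add(37, -20)) = Mul(530, 17) = 9010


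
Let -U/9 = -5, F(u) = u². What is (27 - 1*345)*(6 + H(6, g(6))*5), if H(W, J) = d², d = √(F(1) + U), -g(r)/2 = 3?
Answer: -75048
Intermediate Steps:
U = 45 (U = -9*(-5) = 45)
g(r) = -6 (g(r) = -2*3 = -6)
d = √46 (d = √(1² + 45) = √(1 + 45) = √46 ≈ 6.7823)
H(W, J) = 46 (H(W, J) = (√46)² = 46)
(27 - 1*345)*(6 + H(6, g(6))*5) = (27 - 1*345)*(6 + 46*5) = (27 - 345)*(6 + 230) = -318*236 = -75048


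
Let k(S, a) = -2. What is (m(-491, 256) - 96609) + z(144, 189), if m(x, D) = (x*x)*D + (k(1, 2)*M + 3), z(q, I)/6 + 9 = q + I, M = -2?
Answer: 61622078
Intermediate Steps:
z(q, I) = -54 + 6*I + 6*q (z(q, I) = -54 + 6*(q + I) = -54 + 6*(I + q) = -54 + (6*I + 6*q) = -54 + 6*I + 6*q)
m(x, D) = 7 + D*x² (m(x, D) = (x*x)*D + (-2*(-2) + 3) = x²*D + (4 + 3) = D*x² + 7 = 7 + D*x²)
(m(-491, 256) - 96609) + z(144, 189) = ((7 + 256*(-491)²) - 96609) + (-54 + 6*189 + 6*144) = ((7 + 256*241081) - 96609) + (-54 + 1134 + 864) = ((7 + 61716736) - 96609) + 1944 = (61716743 - 96609) + 1944 = 61620134 + 1944 = 61622078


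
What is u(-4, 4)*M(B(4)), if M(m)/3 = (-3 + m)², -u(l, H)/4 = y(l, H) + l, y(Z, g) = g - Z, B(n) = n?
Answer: -48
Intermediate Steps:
u(l, H) = -4*H (u(l, H) = -4*((H - l) + l) = -4*H)
M(m) = 3*(-3 + m)²
u(-4, 4)*M(B(4)) = (-4*4)*(3*(-3 + 4)²) = -48*1² = -48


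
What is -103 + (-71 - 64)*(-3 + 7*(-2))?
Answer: 2192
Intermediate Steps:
-103 + (-71 - 64)*(-3 + 7*(-2)) = -103 - 135*(-3 - 14) = -103 - 135*(-17) = -103 + 2295 = 2192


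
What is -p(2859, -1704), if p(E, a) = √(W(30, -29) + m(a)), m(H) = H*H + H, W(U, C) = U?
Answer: -3*√322438 ≈ -1703.5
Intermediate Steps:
m(H) = H + H² (m(H) = H² + H = H + H²)
p(E, a) = √(30 + a*(1 + a))
-p(2859, -1704) = -√(30 - 1704*(1 - 1704)) = -√(30 - 1704*(-1703)) = -√(30 + 2901912) = -√2901942 = -3*√322438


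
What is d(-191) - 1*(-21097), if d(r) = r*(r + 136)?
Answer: 31602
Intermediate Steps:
d(r) = r*(136 + r)
d(-191) - 1*(-21097) = -191*(136 - 191) - 1*(-21097) = -191*(-55) + 21097 = 10505 + 21097 = 31602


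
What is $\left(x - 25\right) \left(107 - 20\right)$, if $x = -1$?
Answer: $-2262$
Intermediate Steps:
$\left(x - 25\right) \left(107 - 20\right) = \left(-1 - 25\right) \left(107 - 20\right) = \left(-1 - 25\right) 87 = \left(-26\right) 87 = -2262$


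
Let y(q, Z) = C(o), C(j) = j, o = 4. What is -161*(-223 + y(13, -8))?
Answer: 35259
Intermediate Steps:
y(q, Z) = 4
-161*(-223 + y(13, -8)) = -161*(-223 + 4) = -161*(-219) = 35259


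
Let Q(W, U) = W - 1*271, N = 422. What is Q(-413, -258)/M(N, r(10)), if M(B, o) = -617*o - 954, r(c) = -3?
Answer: -228/299 ≈ -0.76254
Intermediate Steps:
M(B, o) = -954 - 617*o
Q(W, U) = -271 + W (Q(W, U) = W - 271 = -271 + W)
Q(-413, -258)/M(N, r(10)) = (-271 - 413)/(-954 - 617*(-3)) = -684/(-954 + 1851) = -684/897 = -684*1/897 = -228/299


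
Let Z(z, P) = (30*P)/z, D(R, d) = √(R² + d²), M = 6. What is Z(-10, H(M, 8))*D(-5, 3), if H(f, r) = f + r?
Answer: -42*√34 ≈ -244.90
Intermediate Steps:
Z(z, P) = 30*P/z
Z(-10, H(M, 8))*D(-5, 3) = (30*(6 + 8)/(-10))*√((-5)² + 3²) = (30*14*(-⅒))*√(25 + 9) = -42*√34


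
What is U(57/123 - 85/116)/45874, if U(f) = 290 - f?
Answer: 1380521/218176744 ≈ 0.0063275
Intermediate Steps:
U(57/123 - 85/116)/45874 = (290 - (57/123 - 85/116))/45874 = (290 - (57*(1/123) - 85*1/116))*(1/45874) = (290 - (19/41 - 85/116))*(1/45874) = (290 - 1*(-1281/4756))*(1/45874) = (290 + 1281/4756)*(1/45874) = (1380521/4756)*(1/45874) = 1380521/218176744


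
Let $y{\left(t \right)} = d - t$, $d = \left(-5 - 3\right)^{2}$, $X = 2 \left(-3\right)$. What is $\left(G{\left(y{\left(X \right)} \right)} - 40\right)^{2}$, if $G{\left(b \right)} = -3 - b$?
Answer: $12769$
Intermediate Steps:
$X = -6$
$d = 64$ ($d = \left(-5 - 3\right)^{2} = \left(-8\right)^{2} = 64$)
$y{\left(t \right)} = 64 - t$
$\left(G{\left(y{\left(X \right)} \right)} - 40\right)^{2} = \left(\left(-3 - \left(64 - -6\right)\right) - 40\right)^{2} = \left(\left(-3 - \left(64 + 6\right)\right) - 40\right)^{2} = \left(\left(-3 - 70\right) - 40\right)^{2} = \left(-73 - 40\right)^{2} = \left(-113\right)^{2} = 12769$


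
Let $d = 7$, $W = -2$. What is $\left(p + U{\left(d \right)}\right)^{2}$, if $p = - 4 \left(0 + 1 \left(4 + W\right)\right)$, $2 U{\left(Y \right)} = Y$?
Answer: $\frac{81}{4} \approx 20.25$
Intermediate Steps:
$U{\left(Y \right)} = \frac{Y}{2}$
$p = -8$ ($p = - 4 \left(0 + 1 \left(4 - 2\right)\right) = - 4 \left(0 + 1 \cdot 2\right) = - 4 \left(0 + 2\right) = \left(-4\right) 2 = -8$)
$\left(p + U{\left(d \right)}\right)^{2} = \left(-8 + \frac{1}{2} \cdot 7\right)^{2} = \left(-8 + \frac{7}{2}\right)^{2} = \left(- \frac{9}{2}\right)^{2} = \frac{81}{4}$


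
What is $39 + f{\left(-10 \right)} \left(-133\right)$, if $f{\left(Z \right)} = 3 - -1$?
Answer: $-493$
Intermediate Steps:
$f{\left(Z \right)} = 4$ ($f{\left(Z \right)} = 3 + 1 = 4$)
$39 + f{\left(-10 \right)} \left(-133\right) = 39 + 4 \left(-133\right) = 39 - 532 = -493$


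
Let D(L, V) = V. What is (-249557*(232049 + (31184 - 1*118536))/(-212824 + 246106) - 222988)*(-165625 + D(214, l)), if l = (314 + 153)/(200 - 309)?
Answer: 130983732106367540/604623 ≈ 2.1664e+11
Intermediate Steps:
l = -467/109 (l = 467/(-109) = 467*(-1/109) = -467/109 ≈ -4.2844)
(-249557*(232049 + (31184 - 1*118536))/(-212824 + 246106) - 222988)*(-165625 + D(214, l)) = (-249557*(232049 + (31184 - 1*118536))/(-212824 + 246106) - 222988)*(-165625 - 467/109) = (-249557/(33282/(232049 + (31184 - 118536))) - 222988)*(-18053592/109) = (-249557/(33282/(232049 - 87352)) - 222988)*(-18053592/109) = (-249557/(33282/144697) - 222988)*(-18053592/109) = (-249557/(33282*(1/144697)) - 222988)*(-18053592/109) = (-249557/33282/144697 - 222988)*(-18053592/109) = (-249557*144697/33282 - 222988)*(-18053592/109) = (-36110149229/33282 - 222988)*(-18053592/109) = -43531635845/33282*(-18053592/109) = 130983732106367540/604623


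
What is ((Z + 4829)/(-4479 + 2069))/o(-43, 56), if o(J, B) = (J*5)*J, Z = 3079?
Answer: -3954/11140225 ≈ -0.00035493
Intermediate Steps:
o(J, B) = 5*J² (o(J, B) = (5*J)*J = 5*J²)
((Z + 4829)/(-4479 + 2069))/o(-43, 56) = ((3079 + 4829)/(-4479 + 2069))/((5*(-43)²)) = (7908/(-2410))/((5*1849)) = (7908*(-1/2410))/9245 = -3954/1205*1/9245 = -3954/11140225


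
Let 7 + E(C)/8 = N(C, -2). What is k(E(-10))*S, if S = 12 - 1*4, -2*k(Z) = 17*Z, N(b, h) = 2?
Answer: 2720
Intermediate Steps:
E(C) = -40 (E(C) = -56 + 8*2 = -56 + 16 = -40)
k(Z) = -17*Z/2
S = 8 (S = 12 - 4 = 8)
k(E(-10))*S = -17/2*(-40)*8 = 340*8 = 2720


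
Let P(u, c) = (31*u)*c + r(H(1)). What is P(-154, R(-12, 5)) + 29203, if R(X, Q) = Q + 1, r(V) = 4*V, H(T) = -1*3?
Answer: 547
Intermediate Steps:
H(T) = -3
R(X, Q) = 1 + Q
P(u, c) = -12 + 31*c*u (P(u, c) = (31*u)*c + 4*(-3) = 31*c*u - 12 = -12 + 31*c*u)
P(-154, R(-12, 5)) + 29203 = (-12 + 31*(1 + 5)*(-154)) + 29203 = (-12 + 31*6*(-154)) + 29203 = (-12 - 28644) + 29203 = -28656 + 29203 = 547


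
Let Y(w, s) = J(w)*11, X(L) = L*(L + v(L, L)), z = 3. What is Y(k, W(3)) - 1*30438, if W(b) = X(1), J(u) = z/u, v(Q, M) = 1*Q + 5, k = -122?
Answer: -3713469/122 ≈ -30438.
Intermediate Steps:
v(Q, M) = 5 + Q (v(Q, M) = Q + 5 = 5 + Q)
J(u) = 3/u
X(L) = L*(5 + 2*L) (X(L) = L*(L + (5 + L)) = L*(5 + 2*L))
W(b) = 7 (W(b) = 1*(5 + 2*1) = 1*(5 + 2) = 1*7 = 7)
Y(w, s) = 33/w (Y(w, s) = (3/w)*11 = 33/w)
Y(k, W(3)) - 1*30438 = 33/(-122) - 1*30438 = 33*(-1/122) - 30438 = -33/122 - 30438 = -3713469/122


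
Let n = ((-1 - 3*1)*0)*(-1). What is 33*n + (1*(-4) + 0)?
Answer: -4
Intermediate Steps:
n = 0 (n = ((-1 - 3)*0)*(-1) = -4*0*(-1) = 0*(-1) = 0)
33*n + (1*(-4) + 0) = 33*0 + (1*(-4) + 0) = 0 + (-4 + 0) = 0 - 4 = -4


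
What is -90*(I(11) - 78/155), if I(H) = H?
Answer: -29286/31 ≈ -944.71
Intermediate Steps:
-90*(I(11) - 78/155) = -90*(11 - 78/155) = -90*1627/155 = -29286/31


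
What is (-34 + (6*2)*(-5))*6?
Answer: -564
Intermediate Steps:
(-34 + (6*2)*(-5))*6 = (-34 + 12*(-5))*6 = (-34 - 60)*6 = -94*6 = -564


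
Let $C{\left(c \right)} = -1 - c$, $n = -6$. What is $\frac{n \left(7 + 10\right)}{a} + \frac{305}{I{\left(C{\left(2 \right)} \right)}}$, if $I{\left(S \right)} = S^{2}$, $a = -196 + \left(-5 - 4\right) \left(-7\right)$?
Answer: $\frac{41483}{1197} \approx 34.656$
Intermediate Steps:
$a = -133$ ($a = -196 - -63 = -196 + 63 = -133$)
$\frac{n \left(7 + 10\right)}{a} + \frac{305}{I{\left(C{\left(2 \right)} \right)}} = \frac{\left(-6\right) \left(7 + 10\right)}{-133} + \frac{305}{\left(-1 - 2\right)^{2}} = \left(-6\right) 17 \left(- \frac{1}{133}\right) + \frac{305}{\left(-1 - 2\right)^{2}} = \left(-102\right) \left(- \frac{1}{133}\right) + \frac{305}{\left(-3\right)^{2}} = \frac{102}{133} + \frac{305}{9} = \frac{41483}{1197}$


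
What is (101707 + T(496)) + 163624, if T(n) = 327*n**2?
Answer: 80712563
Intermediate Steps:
(101707 + T(496)) + 163624 = (101707 + 327*496**2) + 163624 = (101707 + 327*246016) + 163624 = (101707 + 80447232) + 163624 = 80548939 + 163624 = 80712563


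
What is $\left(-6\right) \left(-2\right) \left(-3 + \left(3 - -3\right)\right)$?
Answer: $36$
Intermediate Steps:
$\left(-6\right) \left(-2\right) \left(-3 + \left(3 - -3\right)\right) = 12 \left(-3 + \left(3 + 3\right)\right) = 12 \left(-3 + 6\right) = 12 \cdot 3 = 36$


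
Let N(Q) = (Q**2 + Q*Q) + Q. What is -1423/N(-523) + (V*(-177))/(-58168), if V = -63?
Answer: -561562259/2890077080 ≈ -0.19431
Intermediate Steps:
N(Q) = Q + 2*Q**2 (N(Q) = (Q**2 + Q**2) + Q = 2*Q**2 + Q = Q + 2*Q**2)
-1423/N(-523) + (V*(-177))/(-58168) = -1423*(-1/(523*(1 + 2*(-523)))) - 63*(-177)/(-58168) = -1423*(-1/(523*(1 - 1046))) + 11151*(-1/58168) = -1423/((-523*(-1045))) - 11151/58168 = -1423/546535 - 11151/58168 = -561562259/2890077080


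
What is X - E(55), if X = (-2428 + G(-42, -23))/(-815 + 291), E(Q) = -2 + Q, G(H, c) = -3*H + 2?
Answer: -6368/131 ≈ -48.611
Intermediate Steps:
G(H, c) = 2 - 3*H
X = 575/131 (X = (-2428 + (2 - 3*(-42)))/(-815 + 291) = (-2428 + (2 + 126))/(-524) = (-2428 + 128)*(-1/524) = -2300*(-1/524) = 575/131 ≈ 4.3893)
X - E(55) = 575/131 - (-2 + 55) = 575/131 - 1*53 = 575/131 - 53 = -6368/131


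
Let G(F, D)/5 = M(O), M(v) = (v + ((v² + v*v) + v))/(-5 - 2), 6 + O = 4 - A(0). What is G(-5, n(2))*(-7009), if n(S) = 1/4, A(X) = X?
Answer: 140180/7 ≈ 20026.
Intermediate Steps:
O = -2 (O = -6 + (4 - 1*0) = -6 + (4 + 0) = -6 + 4 = -2)
M(v) = -2*v/7 - 2*v²/7 (M(v) = (v + ((v² + v²) + v))/(-7) = (v + (2*v² + v))*(-⅐) = (v + (v + 2*v²))*(-⅐) = (2*v + 2*v²)*(-⅐) = -2*v/7 - 2*v²/7)
n(S) = ¼
G(F, D) = -20/7 (G(F, D) = 5*(-2/7*(-2)*(1 - 2)) = 5*(-2/7*(-2)*(-1)) = 5*(-4/7) = -20/7)
G(-5, n(2))*(-7009) = -20/7*(-7009) = 140180/7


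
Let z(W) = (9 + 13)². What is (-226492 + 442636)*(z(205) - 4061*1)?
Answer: -773147088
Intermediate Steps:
z(W) = 484 (z(W) = 22² = 484)
(-226492 + 442636)*(z(205) - 4061*1) = (-226492 + 442636)*(484 - 4061*1) = 216144*(484 - 4061) = 216144*(-3577) = -773147088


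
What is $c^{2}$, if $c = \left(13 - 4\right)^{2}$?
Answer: $6561$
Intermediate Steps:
$c = 81$ ($c = 9^{2} = 81$)
$c^{2} = 81^{2} = 6561$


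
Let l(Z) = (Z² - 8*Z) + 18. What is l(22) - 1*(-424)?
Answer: 750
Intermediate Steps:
l(Z) = 18 + Z² - 8*Z
l(22) - 1*(-424) = (18 + 22² - 8*22) - 1*(-424) = (18 + 484 - 176) + 424 = 326 + 424 = 750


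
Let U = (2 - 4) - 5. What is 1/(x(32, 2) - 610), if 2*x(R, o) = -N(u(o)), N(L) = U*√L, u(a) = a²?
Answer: -1/603 ≈ -0.0016584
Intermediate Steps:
U = -7 (U = -2 - 5 = -7)
N(L) = -7*√L
x(R, o) = 7*√(o²)/2 (x(R, o) = (-(-7)*√(o²))/2 = (7*√(o²))/2 = 7*√(o²)/2)
1/(x(32, 2) - 610) = 1/(7*√(2²)/2 - 610) = 1/(7*√4/2 - 610) = 1/((7/2)*2 - 610) = 1/(7 - 610) = 1/(-603) = -1/603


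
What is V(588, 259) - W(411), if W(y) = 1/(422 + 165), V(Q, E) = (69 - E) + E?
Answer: 40502/587 ≈ 68.998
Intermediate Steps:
V(Q, E) = 69
W(y) = 1/587
V(588, 259) - W(411) = 69 - 1*1/587 = 69 - 1/587 = 40502/587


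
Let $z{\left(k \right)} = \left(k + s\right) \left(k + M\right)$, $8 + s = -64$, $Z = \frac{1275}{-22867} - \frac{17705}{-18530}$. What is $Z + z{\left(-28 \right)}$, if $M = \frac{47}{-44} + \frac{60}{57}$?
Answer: $\frac{49636311450023}{17711726318} \approx 2802.5$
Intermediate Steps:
$Z = \frac{76246897}{84745102}$ ($Z = 1275 \left(- \frac{1}{22867}\right) - - \frac{3541}{3706} = - \frac{1275}{22867} + \frac{3541}{3706} = \frac{76246897}{84745102} \approx 0.89972$)
$s = -72$ ($s = -8 - 64 = -72$)
$M = - \frac{13}{836}$ ($M = 47 \left(- \frac{1}{44}\right) + 60 \cdot \frac{1}{57} = - \frac{47}{44} + \frac{20}{19} = - \frac{13}{836} \approx -0.01555$)
$z{\left(k \right)} = \left(-72 + k\right) \left(- \frac{13}{836} + k\right)$ ($z{\left(k \right)} = \left(k - 72\right) \left(k - \frac{13}{836}\right) = \left(-72 + k\right) \left(- \frac{13}{836} + k\right)$)
$Z + z{\left(-28 \right)} = \frac{76246897}{84745102} + \left(\frac{234}{209} + \left(-28\right)^{2} - - \frac{421435}{209}\right) = \frac{76246897}{84745102} + \left(\frac{234}{209} + 784 + \frac{421435}{209}\right) = \frac{76246897}{84745102} + \frac{585525}{209} = \frac{49636311450023}{17711726318}$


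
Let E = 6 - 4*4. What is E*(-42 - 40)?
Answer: 820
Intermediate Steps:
E = -10 (E = 6 - 16 = -10)
E*(-42 - 40) = -10*(-42 - 40) = -10*(-82) = 820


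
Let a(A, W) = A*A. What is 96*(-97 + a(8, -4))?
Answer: -3168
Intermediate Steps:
a(A, W) = A**2
96*(-97 + a(8, -4)) = 96*(-97 + 8**2) = 96*(-97 + 64) = 96*(-33) = -3168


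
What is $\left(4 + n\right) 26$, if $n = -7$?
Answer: $-78$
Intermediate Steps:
$\left(4 + n\right) 26 = \left(4 - 7\right) 26 = \left(-3\right) 26 = -78$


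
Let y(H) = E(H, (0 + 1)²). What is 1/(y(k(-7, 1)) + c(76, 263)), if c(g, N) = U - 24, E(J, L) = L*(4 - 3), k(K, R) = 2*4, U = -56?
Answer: -1/79 ≈ -0.012658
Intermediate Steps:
k(K, R) = 8
E(J, L) = L (E(J, L) = L*1 = L)
c(g, N) = -80 (c(g, N) = -56 - 24 = -80)
y(H) = 1 (y(H) = (0 + 1)² = 1² = 1)
1/(y(k(-7, 1)) + c(76, 263)) = 1/(1 - 80) = 1/(-79) = -1/79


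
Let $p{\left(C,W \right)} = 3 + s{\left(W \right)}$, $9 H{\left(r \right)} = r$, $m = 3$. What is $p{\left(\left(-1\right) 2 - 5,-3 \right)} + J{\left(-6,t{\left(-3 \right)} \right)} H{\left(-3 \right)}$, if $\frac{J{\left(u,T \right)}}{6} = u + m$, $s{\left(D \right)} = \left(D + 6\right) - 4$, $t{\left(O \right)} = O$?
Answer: $8$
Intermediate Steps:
$H{\left(r \right)} = \frac{r}{9}$
$s{\left(D \right)} = 2 + D$ ($s{\left(D \right)} = \left(6 + D\right) - 4 = 2 + D$)
$J{\left(u,T \right)} = 18 + 6 u$ ($J{\left(u,T \right)} = 6 \left(u + 3\right) = 6 \left(3 + u\right) = 18 + 6 u$)
$p{\left(C,W \right)} = 5 + W$ ($p{\left(C,W \right)} = 3 + \left(2 + W\right) = 5 + W$)
$p{\left(\left(-1\right) 2 - 5,-3 \right)} + J{\left(-6,t{\left(-3 \right)} \right)} H{\left(-3 \right)} = \left(5 - 3\right) + \left(18 + 6 \left(-6\right)\right) \frac{1}{9} \left(-3\right) = 2 + \left(18 - 36\right) \left(- \frac{1}{3}\right) = 2 - -6 = 2 + 6 = 8$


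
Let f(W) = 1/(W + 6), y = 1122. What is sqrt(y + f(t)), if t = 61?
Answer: 5*sqrt(201469)/67 ≈ 33.496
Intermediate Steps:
f(W) = 1/(6 + W)
sqrt(y + f(t)) = sqrt(1122 + 1/(6 + 61)) = sqrt(1122 + 1/67) = sqrt(75175/67) = 5*sqrt(201469)/67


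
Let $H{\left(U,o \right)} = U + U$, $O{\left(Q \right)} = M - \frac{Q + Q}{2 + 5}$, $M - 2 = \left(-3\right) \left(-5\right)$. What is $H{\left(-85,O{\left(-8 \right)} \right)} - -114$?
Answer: $-56$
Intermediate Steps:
$M = 17$ ($M = 2 - -15 = 2 + 15 = 17$)
$O{\left(Q \right)} = 17 - \frac{2 Q}{7}$ ($O{\left(Q \right)} = 17 - \frac{Q + Q}{2 + 5} = 17 - \frac{2 Q}{7}$)
$H{\left(U,o \right)} = 2 U$
$H{\left(-85,O{\left(-8 \right)} \right)} - -114 = 2 \left(-85\right) - -114 = -170 + \left(180 - 66\right) = -170 + 114 = -56$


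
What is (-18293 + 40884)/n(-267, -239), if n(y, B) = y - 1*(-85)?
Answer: -22591/182 ≈ -124.13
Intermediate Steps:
n(y, B) = 85 + y (n(y, B) = y + 85 = 85 + y)
(-18293 + 40884)/n(-267, -239) = (-18293 + 40884)/(85 - 267) = 22591/(-182) = 22591*(-1/182) = -22591/182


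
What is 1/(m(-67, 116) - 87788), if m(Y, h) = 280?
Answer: -1/87508 ≈ -1.1428e-5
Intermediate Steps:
1/(m(-67, 116) - 87788) = 1/(280 - 87788) = 1/(-87508) = -1/87508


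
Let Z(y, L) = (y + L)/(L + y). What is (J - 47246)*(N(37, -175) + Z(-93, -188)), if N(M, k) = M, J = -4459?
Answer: -1964790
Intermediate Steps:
Z(y, L) = 1 (Z(y, L) = (L + y)/(L + y) = 1)
(J - 47246)*(N(37, -175) + Z(-93, -188)) = (-4459 - 47246)*(37 + 1) = -51705*38 = -1964790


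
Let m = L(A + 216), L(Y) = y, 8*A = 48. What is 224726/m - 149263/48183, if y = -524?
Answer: -5453093335/12623946 ≈ -431.96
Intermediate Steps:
A = 6 (A = (1/8)*48 = 6)
L(Y) = -524
m = -524
224726/m - 149263/48183 = 224726/(-524) - 149263/48183 = 224726*(-1/524) - 149263*1/48183 = -112363/262 - 149263/48183 = -5453093335/12623946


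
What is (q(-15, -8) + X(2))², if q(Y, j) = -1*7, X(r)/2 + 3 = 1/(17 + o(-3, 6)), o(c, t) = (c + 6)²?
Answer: 28224/169 ≈ 167.01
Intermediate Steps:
o(c, t) = (6 + c)²
X(r) = -77/13 (X(r) = -6 + 2/(17 + (6 - 3)²) = -6 + 2/(17 + 3²) = -6 + 2/(17 + 9) = -6 + 2/26 = -6 + 2*(1/26) = -6 + 1/13 = -77/13)
q(Y, j) = -7
(q(-15, -8) + X(2))² = (-7 - 77/13)² = (-168/13)² = 28224/169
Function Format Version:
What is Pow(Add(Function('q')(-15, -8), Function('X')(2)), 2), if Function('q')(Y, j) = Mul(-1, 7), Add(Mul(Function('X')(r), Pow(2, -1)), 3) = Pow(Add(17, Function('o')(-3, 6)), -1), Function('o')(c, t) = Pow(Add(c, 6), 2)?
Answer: Rational(28224, 169) ≈ 167.01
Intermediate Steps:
Function('o')(c, t) = Pow(Add(6, c), 2)
Function('X')(r) = Rational(-77, 13) (Function('X')(r) = Add(-6, Mul(2, Pow(Add(17, Pow(Add(6, -3), 2)), -1))) = Add(-6, Mul(2, Pow(Add(17, Pow(3, 2)), -1))) = Add(-6, Mul(2, Pow(Add(17, 9), -1))) = Add(-6, Mul(2, Pow(26, -1))) = Add(-6, Mul(2, Rational(1, 26))) = Add(-6, Rational(1, 13)) = Rational(-77, 13))
Function('q')(Y, j) = -7
Pow(Add(Function('q')(-15, -8), Function('X')(2)), 2) = Pow(Add(-7, Rational(-77, 13)), 2) = Pow(Rational(-168, 13), 2) = Rational(28224, 169)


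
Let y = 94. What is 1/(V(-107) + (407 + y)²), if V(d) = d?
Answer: 1/250894 ≈ 3.9857e-6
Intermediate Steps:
1/(V(-107) + (407 + y)²) = 1/(-107 + (407 + 94)²) = 1/(-107 + 501²) = 1/(-107 + 251001) = 1/250894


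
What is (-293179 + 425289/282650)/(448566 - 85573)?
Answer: -82866619061/102599971450 ≈ -0.80767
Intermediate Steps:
(-293179 + 425289/282650)/(448566 - 85573) = (-293179 + 425289*(1/282650))/362993 = (-293179 + 425289/282650)*(1/362993) = -82866619061/282650*1/362993 = -82866619061/102599971450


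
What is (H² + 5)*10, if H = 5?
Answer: 300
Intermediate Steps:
(H² + 5)*10 = (5² + 5)*10 = (25 + 5)*10 = 30*10 = 300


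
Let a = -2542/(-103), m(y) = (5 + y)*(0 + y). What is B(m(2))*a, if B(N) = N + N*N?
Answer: 533820/103 ≈ 5182.7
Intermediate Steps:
m(y) = y*(5 + y) (m(y) = (5 + y)*y = y*(5 + y))
B(N) = N + N**2
a = 2542/103 (a = -2542*(-1/103) = 2542/103 ≈ 24.680)
B(m(2))*a = ((2*(5 + 2))*(1 + 2*(5 + 2)))*(2542/103) = ((2*7)*(1 + 2*7))*(2542/103) = (14*(1 + 14))*(2542/103) = (14*15)*(2542/103) = 210*(2542/103) = 533820/103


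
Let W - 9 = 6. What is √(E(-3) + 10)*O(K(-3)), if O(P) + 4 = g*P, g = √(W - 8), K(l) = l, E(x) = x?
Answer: -21 - 4*√7 ≈ -31.583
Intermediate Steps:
W = 15 (W = 9 + 6 = 15)
g = √7 (g = √(15 - 8) = √7 ≈ 2.6458)
O(P) = -4 + P*√7 (O(P) = -4 + √7*P = -4 + P*√7)
√(E(-3) + 10)*O(K(-3)) = √(-3 + 10)*(-4 - 3*√7) = √7*(-4 - 3*√7)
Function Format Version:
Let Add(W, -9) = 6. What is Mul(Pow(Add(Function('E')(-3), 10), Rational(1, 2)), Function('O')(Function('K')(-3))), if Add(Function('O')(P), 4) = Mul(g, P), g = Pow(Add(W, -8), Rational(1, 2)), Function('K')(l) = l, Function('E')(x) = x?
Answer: Add(-21, Mul(-4, Pow(7, Rational(1, 2)))) ≈ -31.583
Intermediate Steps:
W = 15 (W = Add(9, 6) = 15)
g = Pow(7, Rational(1, 2)) (g = Pow(Add(15, -8), Rational(1, 2)) = Pow(7, Rational(1, 2)) ≈ 2.6458)
Function('O')(P) = Add(-4, Mul(P, Pow(7, Rational(1, 2)))) (Function('O')(P) = Add(-4, Mul(Pow(7, Rational(1, 2)), P)) = Add(-4, Mul(P, Pow(7, Rational(1, 2)))))
Mul(Pow(Add(Function('E')(-3), 10), Rational(1, 2)), Function('O')(Function('K')(-3))) = Mul(Pow(Add(-3, 10), Rational(1, 2)), Add(-4, Mul(-3, Pow(7, Rational(1, 2))))) = Mul(Pow(7, Rational(1, 2)), Add(-4, Mul(-3, Pow(7, Rational(1, 2)))))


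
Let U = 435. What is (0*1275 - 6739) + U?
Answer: -6304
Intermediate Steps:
(0*1275 - 6739) + U = (0*1275 - 6739) + 435 = (0 - 6739) + 435 = -6739 + 435 = -6304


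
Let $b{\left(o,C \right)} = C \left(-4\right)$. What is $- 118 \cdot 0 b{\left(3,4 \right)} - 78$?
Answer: $-78$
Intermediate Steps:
$b{\left(o,C \right)} = - 4 C$
$- 118 \cdot 0 b{\left(3,4 \right)} - 78 = - 118 \cdot 0 \left(\left(-4\right) 4\right) - 78 = - 118 \cdot 0 \left(-16\right) - 78 = \left(-118\right) 0 - 78 = 0 - 78 = -78$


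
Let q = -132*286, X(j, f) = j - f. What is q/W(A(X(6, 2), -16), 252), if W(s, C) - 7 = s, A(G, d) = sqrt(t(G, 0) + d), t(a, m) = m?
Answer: -20328/5 + 11616*I/5 ≈ -4065.6 + 2323.2*I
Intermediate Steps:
A(G, d) = sqrt(d) (A(G, d) = sqrt(0 + d) = sqrt(d))
W(s, C) = 7 + s
q = -37752
q/W(A(X(6, 2), -16), 252) = -37752/(7 + sqrt(-16)) = -37752*(7 - 4*I)/65 = -2904*(7 - 4*I)/5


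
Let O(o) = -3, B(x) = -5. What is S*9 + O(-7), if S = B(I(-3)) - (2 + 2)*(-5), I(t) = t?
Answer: 132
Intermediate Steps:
S = 15 (S = -5 - (2 + 2)*(-5) = -5 - 4*(-5) = -5 - 1*(-20) = -5 + 20 = 15)
S*9 + O(-7) = 15*9 - 3 = 135 - 3 = 132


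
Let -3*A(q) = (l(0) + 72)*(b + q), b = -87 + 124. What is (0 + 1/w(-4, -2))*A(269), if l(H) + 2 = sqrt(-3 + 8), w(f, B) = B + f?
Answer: 1190 + 17*sqrt(5) ≈ 1228.0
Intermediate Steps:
b = 37
l(H) = -2 + sqrt(5) (l(H) = -2 + sqrt(-3 + 8) = -2 + sqrt(5))
A(q) = -(37 + q)*(70 + sqrt(5))/3 (A(q) = -((-2 + sqrt(5)) + 72)*(37 + q)/3 = -(70 + sqrt(5))*(37 + q)/3 = -(37 + q)*(70 + sqrt(5))/3)
(0 + 1/w(-4, -2))*A(269) = (0 + 1/(-2 - 4))*(-2590/3 - 24*269 - 37*sqrt(5)/3 + (1/3)*269*(2 - sqrt(5))) = (0 + 1/(-6))*(-2590/3 - 6456 - 37*sqrt(5)/3 + (538/3 - 269*sqrt(5)/3)) = (0 - 1/6)*(-7140 - 102*sqrt(5)) = -(-7140 - 102*sqrt(5))/6 = 1190 + 17*sqrt(5)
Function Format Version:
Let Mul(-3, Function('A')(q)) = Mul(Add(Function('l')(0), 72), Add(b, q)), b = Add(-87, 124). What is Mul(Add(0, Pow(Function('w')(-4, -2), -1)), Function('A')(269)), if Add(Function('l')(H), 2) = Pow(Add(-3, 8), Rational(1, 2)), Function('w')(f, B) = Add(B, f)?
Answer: Add(1190, Mul(17, Pow(5, Rational(1, 2)))) ≈ 1228.0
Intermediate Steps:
b = 37
Function('l')(H) = Add(-2, Pow(5, Rational(1, 2))) (Function('l')(H) = Add(-2, Pow(Add(-3, 8), Rational(1, 2))) = Add(-2, Pow(5, Rational(1, 2))))
Function('A')(q) = Mul(Rational(-1, 3), Add(37, q), Add(70, Pow(5, Rational(1, 2)))) (Function('A')(q) = Mul(Rational(-1, 3), Mul(Add(Add(-2, Pow(5, Rational(1, 2))), 72), Add(37, q))) = Mul(Rational(-1, 3), Mul(Add(70, Pow(5, Rational(1, 2))), Add(37, q))) = Mul(Rational(-1, 3), Mul(Add(37, q), Add(70, Pow(5, Rational(1, 2))))) = Mul(Rational(-1, 3), Add(37, q), Add(70, Pow(5, Rational(1, 2)))))
Mul(Add(0, Pow(Function('w')(-4, -2), -1)), Function('A')(269)) = Mul(Add(0, Pow(Add(-2, -4), -1)), Add(Rational(-2590, 3), Mul(-24, 269), Mul(Rational(-37, 3), Pow(5, Rational(1, 2))), Mul(Rational(1, 3), 269, Add(2, Mul(-1, Pow(5, Rational(1, 2))))))) = Mul(Add(0, Pow(-6, -1)), Add(Rational(-2590, 3), -6456, Mul(Rational(-37, 3), Pow(5, Rational(1, 2))), Add(Rational(538, 3), Mul(Rational(-269, 3), Pow(5, Rational(1, 2)))))) = Mul(Add(0, Rational(-1, 6)), Add(-7140, Mul(-102, Pow(5, Rational(1, 2))))) = Mul(Rational(-1, 6), Add(-7140, Mul(-102, Pow(5, Rational(1, 2))))) = Add(1190, Mul(17, Pow(5, Rational(1, 2))))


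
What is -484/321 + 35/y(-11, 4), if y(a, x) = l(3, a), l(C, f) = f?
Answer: -16559/3531 ≈ -4.6896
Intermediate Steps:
y(a, x) = a
-484/321 + 35/y(-11, 4) = -484/321 + 35/(-11) = -484*1/321 + 35*(-1/11) = -484/321 - 35/11 = -16559/3531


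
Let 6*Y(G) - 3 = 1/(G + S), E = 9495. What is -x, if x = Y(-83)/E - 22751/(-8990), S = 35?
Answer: -6221526013/2458369440 ≈ -2.5308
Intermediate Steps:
Y(G) = 1/2 + 1/(6*(35 + G)) (Y(G) = 1/2 + 1/(6*(G + 35)) = 1/2 + 1/(6*(35 + G)))
x = 6221526013/2458369440 (x = ((106 + 3*(-83))/(6*(35 - 83)))/9495 - 22751/(-8990) = ((1/6)*(106 - 249)/(-48))*(1/9495) - 22751*(-1/8990) = ((1/6)*(-1/48)*(-143))*(1/9495) + 22751/8990 = (143/288)*(1/9495) + 22751/8990 = 143/2734560 + 22751/8990 = 6221526013/2458369440 ≈ 2.5308)
-x = -1*6221526013/2458369440 = -6221526013/2458369440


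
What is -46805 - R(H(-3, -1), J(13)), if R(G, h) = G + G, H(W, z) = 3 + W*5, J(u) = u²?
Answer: -46781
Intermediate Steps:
H(W, z) = 3 + 5*W
R(G, h) = 2*G
-46805 - R(H(-3, -1), J(13)) = -46805 - 2*(3 + 5*(-3)) = -46805 - 2*(3 - 15) = -46805 - 2*(-12) = -46805 - 1*(-24) = -46805 + 24 = -46781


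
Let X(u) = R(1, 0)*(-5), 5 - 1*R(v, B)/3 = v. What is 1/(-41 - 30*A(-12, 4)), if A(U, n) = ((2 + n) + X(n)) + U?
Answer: 1/1939 ≈ 0.00051573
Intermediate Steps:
R(v, B) = 15 - 3*v
X(u) = -60 (X(u) = (15 - 3*1)*(-5) = (15 - 3)*(-5) = 12*(-5) = -60)
A(U, n) = -58 + U + n (A(U, n) = ((2 + n) - 60) + U = (-58 + n) + U = -58 + U + n)
1/(-41 - 30*A(-12, 4)) = 1/(-41 - 30*(-58 - 12 + 4)) = 1/(-41 - 30*(-66)) = 1/(-41 + 1980) = 1/1939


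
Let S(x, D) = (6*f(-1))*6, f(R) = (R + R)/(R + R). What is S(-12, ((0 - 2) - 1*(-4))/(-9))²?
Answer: 1296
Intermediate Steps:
f(R) = 1 (f(R) = (2*R)/((2*R)) = (2*R)*(1/(2*R)) = 1)
S(x, D) = 36 (S(x, D) = (6*1)*6 = 6*6 = 36)
S(-12, ((0 - 2) - 1*(-4))/(-9))² = 36² = 1296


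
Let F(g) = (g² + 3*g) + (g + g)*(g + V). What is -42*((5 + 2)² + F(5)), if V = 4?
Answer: -7518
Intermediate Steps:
F(g) = g² + 3*g + 2*g*(4 + g) (F(g) = (g² + 3*g) + (g + g)*(g + 4) = (g² + 3*g) + (2*g)*(4 + g) = (g² + 3*g) + 2*g*(4 + g) = g² + 3*g + 2*g*(4 + g))
-42*((5 + 2)² + F(5)) = -42*((5 + 2)² + 5*(11 + 3*5)) = -42*(7² + 5*(11 + 15)) = -42*(49 + 5*26) = -42*(49 + 130) = -42*179 = -7518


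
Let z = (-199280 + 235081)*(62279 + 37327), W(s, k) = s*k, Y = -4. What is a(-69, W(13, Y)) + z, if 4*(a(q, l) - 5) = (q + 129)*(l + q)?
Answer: 3565992596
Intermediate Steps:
W(s, k) = k*s
a(q, l) = 5 + (129 + q)*(l + q)/4 (a(q, l) = 5 + ((q + 129)*(l + q))/4 = 5 + ((129 + q)*(l + q))/4 = 5 + (129 + q)*(l + q)/4)
z = 3565994406 (z = 35801*99606 = 3565994406)
a(-69, W(13, Y)) + z = (5 + (1/4)*(-69)**2 + 129*(-4*13)/4 + (129/4)*(-69) + (1/4)*(-4*13)*(-69)) + 3565994406 = (5 + (1/4)*4761 + (129/4)*(-52) - 8901/4 + (1/4)*(-52)*(-69)) + 3565994406 = (5 + 4761/4 - 1677 - 8901/4 + 897) + 3565994406 = -1810 + 3565994406 = 3565992596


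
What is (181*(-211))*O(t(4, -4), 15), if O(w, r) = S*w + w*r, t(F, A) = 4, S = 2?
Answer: -2596988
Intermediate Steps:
O(w, r) = 2*w + r*w (O(w, r) = 2*w + w*r = 2*w + r*w)
(181*(-211))*O(t(4, -4), 15) = (181*(-211))*(4*(2 + 15)) = -152764*17 = -38191*68 = -2596988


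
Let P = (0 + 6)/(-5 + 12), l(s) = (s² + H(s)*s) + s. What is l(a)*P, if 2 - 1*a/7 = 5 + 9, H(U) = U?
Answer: 12024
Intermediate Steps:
a = -84 (a = 14 - 7*(5 + 9) = 14 - 7*14 = 14 - 98 = -84)
l(s) = s + 2*s² (l(s) = (s² + s*s) + s = (s² + s²) + s = 2*s² + s = s + 2*s²)
P = 6/7 ≈ 0.85714
l(a)*P = -84*(1 + 2*(-84))*(6/7) = -84*(1 - 168)*(6/7) = -84*(-167)*(6/7) = 14028*(6/7) = 12024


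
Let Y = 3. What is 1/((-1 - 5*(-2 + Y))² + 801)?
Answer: 1/837 ≈ 0.0011947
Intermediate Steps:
1/((-1 - 5*(-2 + Y))² + 801) = 1/((-1 - 5*(-2 + 3))² + 801) = 1/((-1 - 5*1)² + 801) = 1/((-1 - 5)² + 801) = 1/((-6)² + 801) = 1/(36 + 801) = 1/837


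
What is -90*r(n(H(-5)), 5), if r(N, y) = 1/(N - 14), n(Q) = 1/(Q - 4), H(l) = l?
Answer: 810/127 ≈ 6.3780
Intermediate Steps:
n(Q) = 1/(-4 + Q)
r(N, y) = 1/(-14 + N)
-90*r(n(H(-5)), 5) = -90/(-14 + 1/(-4 - 5)) = -90/(-14 + 1/(-9)) = -90/(-14 - ⅑) = -90/(-127/9) = -90*(-9/127) = 810/127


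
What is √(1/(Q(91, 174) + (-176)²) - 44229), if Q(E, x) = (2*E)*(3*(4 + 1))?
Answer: I*√50248320776138/33706 ≈ 210.31*I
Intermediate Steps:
Q(E, x) = 30*E (Q(E, x) = (2*E)*(3*5) = (2*E)*15 = 30*E)
√(1/(Q(91, 174) + (-176)²) - 44229) = √(1/(30*91 + (-176)²) - 44229) = √(1/(2730 + 30976) - 44229) = √(1/33706 - 44229) = √(-1490782673/33706) = I*√50248320776138/33706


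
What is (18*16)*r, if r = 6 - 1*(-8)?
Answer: 4032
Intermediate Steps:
r = 14 (r = 6 + 8 = 14)
(18*16)*r = (18*16)*14 = 288*14 = 4032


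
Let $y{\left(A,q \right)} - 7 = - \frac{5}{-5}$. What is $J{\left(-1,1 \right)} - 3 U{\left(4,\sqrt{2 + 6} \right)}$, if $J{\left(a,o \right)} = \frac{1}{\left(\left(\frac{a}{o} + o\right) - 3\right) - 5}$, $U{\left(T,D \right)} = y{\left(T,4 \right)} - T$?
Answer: $- \frac{97}{8} \approx -12.125$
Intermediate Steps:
$y{\left(A,q \right)} = 8$ ($y{\left(A,q \right)} = 7 - \frac{5}{-5} = 7 - -1 = 7 + 1 = 8$)
$U{\left(T,D \right)} = 8 - T$
$J{\left(a,o \right)} = \frac{1}{-8 + o + \frac{a}{o}}$ ($J{\left(a,o \right)} = \frac{1}{\left(\left(o + \frac{a}{o}\right) - 3\right) - 5} = \frac{1}{\left(-3 + o + \frac{a}{o}\right) - 5} = \frac{1}{-8 + o + \frac{a}{o}}$)
$J{\left(-1,1 \right)} - 3 U{\left(4,\sqrt{2 + 6} \right)} = 1 \frac{1}{-1 + 1^{2} - 8} - 3 \left(8 - 4\right) = 1 \frac{1}{-1 + 1 - 8} - 3 \left(8 - 4\right) = 1 \frac{1}{-8} - 12 = 1 \left(- \frac{1}{8}\right) - 12 = - \frac{1}{8} - 12 = - \frac{97}{8}$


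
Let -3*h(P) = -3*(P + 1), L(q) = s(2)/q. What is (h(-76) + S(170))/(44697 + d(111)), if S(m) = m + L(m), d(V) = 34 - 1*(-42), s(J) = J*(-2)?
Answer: 8073/3805705 ≈ 0.0021213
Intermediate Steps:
s(J) = -2*J
d(V) = 76 (d(V) = 34 + 42 = 76)
L(q) = -4/q (L(q) = (-2*2)/q = -4/q)
h(P) = 1 + P (h(P) = -(-1)*(P + 1) = -(-1)*(1 + P) = -(-3 - 3*P)/3 = 1 + P)
S(m) = m - 4/m
(h(-76) + S(170))/(44697 + d(111)) = ((1 - 76) + (170 - 4/170))/(44697 + 76) = (-75 + (170 - 4*1/170))/44773 = (-75 + (170 - 2/85))*(1/44773) = (-75 + 14448/85)*(1/44773) = (8073/85)*(1/44773) = 8073/3805705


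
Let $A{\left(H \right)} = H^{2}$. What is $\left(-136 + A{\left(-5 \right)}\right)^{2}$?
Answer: $12321$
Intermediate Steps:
$\left(-136 + A{\left(-5 \right)}\right)^{2} = \left(-136 + \left(-5\right)^{2}\right)^{2} = \left(-136 + 25\right)^{2} = \left(-111\right)^{2} = 12321$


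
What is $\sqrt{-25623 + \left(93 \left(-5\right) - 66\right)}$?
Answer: $3 i \sqrt{2906} \approx 161.72 i$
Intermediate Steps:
$\sqrt{-25623 + \left(93 \left(-5\right) - 66\right)} = \sqrt{-25623 - 531} = \sqrt{-26154} = 3 i \sqrt{2906}$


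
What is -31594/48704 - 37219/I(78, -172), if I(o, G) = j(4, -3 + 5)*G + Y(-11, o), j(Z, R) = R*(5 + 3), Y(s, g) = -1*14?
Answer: 431331293/33678816 ≈ 12.807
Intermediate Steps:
Y(s, g) = -14
j(Z, R) = 8*R (j(Z, R) = R*8 = 8*R)
I(o, G) = -14 + 16*G (I(o, G) = (8*(-3 + 5))*G - 14 = (8*2)*G - 14 = 16*G - 14 = -14 + 16*G)
-31594/48704 - 37219/I(78, -172) = -31594/48704 - 37219/(-14 + 16*(-172)) = -31594*1/48704 - 37219/(-14 - 2752) = -15797/24352 - 37219/(-2766) = -15797/24352 - 37219*(-1/2766) = -15797/24352 + 37219/2766 = 431331293/33678816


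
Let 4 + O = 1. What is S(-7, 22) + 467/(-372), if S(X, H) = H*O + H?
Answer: -16835/372 ≈ -45.255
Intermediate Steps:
O = -3 (O = -4 + 1 = -3)
S(X, H) = -2*H (S(X, H) = H*(-3) + H = -3*H + H = -2*H)
S(-7, 22) + 467/(-372) = -2*22 + 467/(-372) = -44 + 467*(-1/372) = -44 - 467/372 = -16835/372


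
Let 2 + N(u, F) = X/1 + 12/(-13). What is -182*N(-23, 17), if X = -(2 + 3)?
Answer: 1442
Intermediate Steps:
X = -5 (X = -1*5 = -5)
N(u, F) = -103/13 (N(u, F) = -2 + (-5/1 + 12/(-13)) = -2 + (-5*1 + 12*(-1/13)) = -2 + (-5 - 12/13) = -2 - 77/13 = -103/13)
-182*N(-23, 17) = -182*(-103/13) = 1442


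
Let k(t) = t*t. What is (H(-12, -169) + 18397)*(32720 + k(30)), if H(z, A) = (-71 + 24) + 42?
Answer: 618339040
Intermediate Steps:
H(z, A) = -5 (H(z, A) = -47 + 42 = -5)
k(t) = t**2
(H(-12, -169) + 18397)*(32720 + k(30)) = (-5 + 18397)*(32720 + 30**2) = 18392*(32720 + 900) = 18392*33620 = 618339040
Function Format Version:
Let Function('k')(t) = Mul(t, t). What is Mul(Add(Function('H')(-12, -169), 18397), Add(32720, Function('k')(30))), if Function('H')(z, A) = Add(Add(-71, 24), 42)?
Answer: 618339040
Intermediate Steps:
Function('H')(z, A) = -5 (Function('H')(z, A) = Add(-47, 42) = -5)
Function('k')(t) = Pow(t, 2)
Mul(Add(Function('H')(-12, -169), 18397), Add(32720, Function('k')(30))) = Mul(Add(-5, 18397), Add(32720, Pow(30, 2))) = Mul(18392, Add(32720, 900)) = Mul(18392, 33620) = 618339040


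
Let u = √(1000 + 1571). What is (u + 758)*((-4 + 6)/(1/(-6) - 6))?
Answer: -9096/37 - 12*√2571/37 ≈ -262.28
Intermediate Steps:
u = √2571 ≈ 50.705
(u + 758)*((-4 + 6)/(1/(-6) - 6)) = (√2571 + 758)*((-4 + 6)/(1/(-6) - 6)) = (758 + √2571)*(2/(-⅙ - 6)) = (758 + √2571)*(2/(-37/6)) = (758 + √2571)*(2*(-6/37)) = (758 + √2571)*(-12/37) = -9096/37 - 12*√2571/37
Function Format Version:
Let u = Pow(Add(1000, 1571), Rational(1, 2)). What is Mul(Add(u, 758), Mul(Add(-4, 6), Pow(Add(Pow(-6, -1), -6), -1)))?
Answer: Add(Rational(-9096, 37), Mul(Rational(-12, 37), Pow(2571, Rational(1, 2)))) ≈ -262.28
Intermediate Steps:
u = Pow(2571, Rational(1, 2)) ≈ 50.705
Mul(Add(u, 758), Mul(Add(-4, 6), Pow(Add(Pow(-6, -1), -6), -1))) = Mul(Add(Pow(2571, Rational(1, 2)), 758), Mul(Add(-4, 6), Pow(Add(Pow(-6, -1), -6), -1))) = Mul(Add(758, Pow(2571, Rational(1, 2))), Mul(2, Pow(Add(Rational(-1, 6), -6), -1))) = Mul(Add(758, Pow(2571, Rational(1, 2))), Mul(2, Pow(Rational(-37, 6), -1))) = Mul(Add(758, Pow(2571, Rational(1, 2))), Mul(2, Rational(-6, 37))) = Mul(Add(758, Pow(2571, Rational(1, 2))), Rational(-12, 37)) = Add(Rational(-9096, 37), Mul(Rational(-12, 37), Pow(2571, Rational(1, 2))))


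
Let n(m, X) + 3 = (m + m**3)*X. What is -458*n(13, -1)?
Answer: 1013554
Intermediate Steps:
n(m, X) = -3 + X*(m + m**3) (n(m, X) = -3 + (m + m**3)*X = -3 + X*(m + m**3))
-458*n(13, -1) = -458*(-3 - 1*13 - 1*13**3) = -458*(-3 - 13 - 1*2197) = -458*(-3 - 13 - 2197) = -458*(-2213) = 1013554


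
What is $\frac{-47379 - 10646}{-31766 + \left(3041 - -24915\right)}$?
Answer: $\frac{11605}{762} \approx 15.23$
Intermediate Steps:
$\frac{-47379 - 10646}{-31766 + \left(3041 - -24915\right)} = - \frac{58025}{-31766 + \left(3041 + 24915\right)} = - \frac{58025}{-31766 + 27956} = - \frac{58025}{-3810} = \left(-58025\right) \left(- \frac{1}{3810}\right) = \frac{11605}{762}$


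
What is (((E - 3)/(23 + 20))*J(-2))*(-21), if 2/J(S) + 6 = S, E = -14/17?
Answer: -1365/2924 ≈ -0.46683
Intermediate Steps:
E = -14/17 (E = -14*1/17 = -14/17 ≈ -0.82353)
J(S) = 2/(-6 + S)
(((E - 3)/(23 + 20))*J(-2))*(-21) = (((-14/17 - 3)/(23 + 20))*(2/(-6 - 2)))*(-21) = ((-65/17/43)*(2/(-8)))*(-21) = ((-65/17*1/43)*(2*(-⅛)))*(-21) = -65/731*(-¼)*(-21) = (65/2924)*(-21) = -1365/2924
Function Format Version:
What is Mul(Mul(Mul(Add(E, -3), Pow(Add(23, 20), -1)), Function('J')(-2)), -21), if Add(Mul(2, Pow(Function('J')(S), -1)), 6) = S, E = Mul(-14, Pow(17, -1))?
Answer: Rational(-1365, 2924) ≈ -0.46683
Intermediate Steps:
E = Rational(-14, 17) (E = Mul(-14, Rational(1, 17)) = Rational(-14, 17) ≈ -0.82353)
Function('J')(S) = Mul(2, Pow(Add(-6, S), -1))
Mul(Mul(Mul(Add(E, -3), Pow(Add(23, 20), -1)), Function('J')(-2)), -21) = Mul(Mul(Mul(Add(Rational(-14, 17), -3), Pow(Add(23, 20), -1)), Mul(2, Pow(Add(-6, -2), -1))), -21) = Mul(Mul(Mul(Rational(-65, 17), Pow(43, -1)), Mul(2, Pow(-8, -1))), -21) = Mul(Mul(Mul(Rational(-65, 17), Rational(1, 43)), Mul(2, Rational(-1, 8))), -21) = Mul(Mul(Rational(-65, 731), Rational(-1, 4)), -21) = Mul(Rational(65, 2924), -21) = Rational(-1365, 2924)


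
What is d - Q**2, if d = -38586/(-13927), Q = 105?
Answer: -153506589/13927 ≈ -11022.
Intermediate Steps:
d = 38586/13927 (d = -38586*(-1/13927) = 38586/13927 ≈ 2.7706)
d - Q**2 = 38586/13927 - 1*105**2 = 38586/13927 - 1*11025 = 38586/13927 - 11025 = -153506589/13927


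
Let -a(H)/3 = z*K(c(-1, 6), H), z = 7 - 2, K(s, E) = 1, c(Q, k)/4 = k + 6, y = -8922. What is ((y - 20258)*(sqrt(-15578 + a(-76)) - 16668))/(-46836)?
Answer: -13510340/1301 + 7295*I*sqrt(15593)/11709 ≈ -10385.0 + 77.798*I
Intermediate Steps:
c(Q, k) = 24 + 4*k (c(Q, k) = 4*(k + 6) = 4*(6 + k) = 24 + 4*k)
z = 5
a(H) = -15
((y - 20258)*(sqrt(-15578 + a(-76)) - 16668))/(-46836) = ((-8922 - 20258)*(sqrt(-15578 - 15) - 16668))/(-46836) = -29180*(sqrt(-15593) - 16668)*(-1/46836) = -29180*(I*sqrt(15593) - 16668)*(-1/46836) = -29180*(-16668 + I*sqrt(15593))*(-1/46836) = (486372240 - 29180*I*sqrt(15593))*(-1/46836) = -13510340/1301 + 7295*I*sqrt(15593)/11709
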